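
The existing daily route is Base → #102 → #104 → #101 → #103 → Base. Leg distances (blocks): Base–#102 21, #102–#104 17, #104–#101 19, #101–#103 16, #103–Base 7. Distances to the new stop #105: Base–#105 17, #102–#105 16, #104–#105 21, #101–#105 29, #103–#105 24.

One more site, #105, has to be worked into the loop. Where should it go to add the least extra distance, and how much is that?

Insertion cost between consecutive stops i–j is d(i,#105) + d(#105,j) − d(i,j):
  between Base and #102: 17 + 16 − 21 = 12
  between #102 and #104: 16 + 21 − 17 = 20
  between #104 and #101: 21 + 29 − 19 = 31
  between #101 and #103: 29 + 24 − 16 = 37
  between #103 and Base: 24 + 17 − 7 = 34
Cheapest insertion is between Base and #102, adding 12.
New total = 80 + 12 = 92.

Adding 12 blocks by placing #105 on the Base–#102 leg.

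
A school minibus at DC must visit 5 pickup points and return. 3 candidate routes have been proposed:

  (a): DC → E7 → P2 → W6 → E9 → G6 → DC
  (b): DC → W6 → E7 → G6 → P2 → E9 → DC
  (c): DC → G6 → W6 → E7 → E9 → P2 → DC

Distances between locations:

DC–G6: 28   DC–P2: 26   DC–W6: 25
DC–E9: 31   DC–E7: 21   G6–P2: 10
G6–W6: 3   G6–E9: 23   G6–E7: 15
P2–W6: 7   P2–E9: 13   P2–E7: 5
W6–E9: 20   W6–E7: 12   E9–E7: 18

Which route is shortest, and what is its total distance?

100 — (c) is the shortest.

(a): 21 + 5 + 7 + 20 + 23 + 28 = 104
(b): 25 + 12 + 15 + 10 + 13 + 31 = 106
(c): 28 + 3 + 12 + 18 + 13 + 26 = 100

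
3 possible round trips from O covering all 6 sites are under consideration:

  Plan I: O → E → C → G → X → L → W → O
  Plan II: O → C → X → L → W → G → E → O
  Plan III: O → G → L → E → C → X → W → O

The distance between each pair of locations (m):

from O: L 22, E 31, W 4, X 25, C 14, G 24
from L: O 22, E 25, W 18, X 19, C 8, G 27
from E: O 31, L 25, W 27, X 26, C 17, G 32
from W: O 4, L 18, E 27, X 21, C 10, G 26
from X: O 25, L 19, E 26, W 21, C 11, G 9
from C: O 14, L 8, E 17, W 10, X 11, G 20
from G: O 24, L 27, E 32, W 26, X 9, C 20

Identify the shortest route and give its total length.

Plan I: 31 + 17 + 20 + 9 + 19 + 18 + 4 = 118
Plan II: 14 + 11 + 19 + 18 + 26 + 32 + 31 = 151
Plan III: 24 + 27 + 25 + 17 + 11 + 21 + 4 = 129

118 m — Plan I is the shortest.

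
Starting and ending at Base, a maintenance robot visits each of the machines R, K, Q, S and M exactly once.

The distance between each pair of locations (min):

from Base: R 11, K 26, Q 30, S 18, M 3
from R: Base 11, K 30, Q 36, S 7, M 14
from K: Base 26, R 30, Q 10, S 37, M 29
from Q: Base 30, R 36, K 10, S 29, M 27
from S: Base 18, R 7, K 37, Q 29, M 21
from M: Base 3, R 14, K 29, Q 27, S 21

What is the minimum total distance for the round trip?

Base - R - K - Q - S - M - Base: 11+30+10+29+21+3 = 104
Base - R - K - Q - M - S - Base: 11+30+10+27+21+18 = 117
Base - R - K - S - Q - M - Base: 11+30+37+29+27+3 = 137
Base - R - K - S - M - Q - Base: 11+30+37+21+27+30 = 156
Base - R - K - M - Q - S - Base: 11+30+29+27+29+18 = 144
Base - R - K - M - S - Q - Base: 11+30+29+21+29+30 = 150
Base - R - Q - K - S - M - Base: 11+36+10+37+21+3 = 118
Base - R - Q - K - M - S - Base: 11+36+10+29+21+18 = 125
Base - R - Q - S - K - M - Base: 11+36+29+37+29+3 = 145
Base - R - Q - S - M - K - Base: 11+36+29+21+29+26 = 152
Base - R - Q - M - K - S - Base: 11+36+27+29+37+18 = 158
Base - R - Q - M - S - K - Base: 11+36+27+21+37+26 = 158
Base - R - S - K - Q - M - Base: 11+7+37+10+27+3 = 95
Base - R - S - K - M - Q - Base: 11+7+37+29+27+30 = 141
… (46 more)
Base - R - S - Q - K - M - Base: 11+7+29+10+29+3 = 89  ← best
The minimum is 89.
One optimal route: Base → R → S → Q → K → M → Base (or its reverse).

Shortest round trip = 89 min.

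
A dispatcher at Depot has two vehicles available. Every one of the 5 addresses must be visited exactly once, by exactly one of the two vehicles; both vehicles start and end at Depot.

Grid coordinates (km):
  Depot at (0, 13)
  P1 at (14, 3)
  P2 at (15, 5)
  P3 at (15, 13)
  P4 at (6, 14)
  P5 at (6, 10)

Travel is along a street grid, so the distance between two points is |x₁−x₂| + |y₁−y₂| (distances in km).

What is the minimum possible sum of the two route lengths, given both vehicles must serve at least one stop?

There are 2^4 − 1 = 15 ways to divide the 5 stops into two non-empty groups. For each, the best each vehicle can do is its own shortest tour through its group:
  {P1} + {P2, P3, P4, P5}: 48 + 48 = 96
  {P2} + {P1, P3, P4, P5}: 46 + 52 = 98
  {P1, P2} + {P3, P4, P5}: 50 + 38 = 88
  {P3} + {P1, P2, P4, P5}: 30 + 52 = 82
  {P1, P3} + {P2, P4, P5}: 50 + 48 = 98
  {P2, P3} + {P1, P4, P5}: 46 + 50 = 96
  … (15 splits in total)
  {P4} + {P1, P2, P3, P5}: 14 + 50 = 64  ← best
Best: vehicle 1 Depot → P4 → Depot = 14; vehicle 2 Depot → P3 → P2 → P1 → P5 → Depot = 50; combined 64.

Minimum combined distance: 64 km.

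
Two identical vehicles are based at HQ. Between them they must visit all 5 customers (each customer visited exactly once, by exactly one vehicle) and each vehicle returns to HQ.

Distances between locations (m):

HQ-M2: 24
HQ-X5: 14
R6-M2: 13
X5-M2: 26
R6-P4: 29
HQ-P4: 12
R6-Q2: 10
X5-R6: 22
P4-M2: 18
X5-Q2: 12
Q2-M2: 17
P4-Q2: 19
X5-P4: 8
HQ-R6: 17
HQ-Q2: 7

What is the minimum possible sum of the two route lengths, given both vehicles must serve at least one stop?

Check every non-empty split of the stops between the two vehicles; for each half take its own optimal tour:
  {X5} + {R6, P4, Q2, M2}: 28 + 60 = 88
  {R6} + {X5, P4, Q2, M2}: 34 + 64 = 98
  {X5, R6} + {P4, Q2, M2}: 53 + 54 = 107
  {P4} + {X5, R6, Q2, M2}: 24 + 70 = 94
  {X5, P4} + {R6, Q2, M2}: 34 + 54 = 88
  {R6, P4} + {X5, Q2, M2}: 58 + 64 = 122
  … (15 splits in total)
  {Q2} + {X5, R6, P4, M2}: 14 + 70 = 84  ← best
Best: vehicle 1 HQ → Q2 → HQ = 14; vehicle 2 HQ → X5 → P4 → M2 → R6 → HQ = 70; combined 84.

Minimum combined distance: 84 m.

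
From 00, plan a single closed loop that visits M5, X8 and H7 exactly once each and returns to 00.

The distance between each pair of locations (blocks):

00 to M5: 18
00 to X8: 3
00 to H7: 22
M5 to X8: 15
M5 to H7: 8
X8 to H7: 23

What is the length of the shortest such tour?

00 → M5 → X8 → H7 → 00: 18+15+23+22 = 78
00 → M5 → H7 → X8 → 00: 18+8+23+3 = 52
00 → X8 → M5 → H7 → 00: 3+15+8+22 = 48
The minimum is 48.
One optimal route: 00 → X8 → M5 → H7 → 00 (or its reverse).

Minimum total distance: 48 blocks.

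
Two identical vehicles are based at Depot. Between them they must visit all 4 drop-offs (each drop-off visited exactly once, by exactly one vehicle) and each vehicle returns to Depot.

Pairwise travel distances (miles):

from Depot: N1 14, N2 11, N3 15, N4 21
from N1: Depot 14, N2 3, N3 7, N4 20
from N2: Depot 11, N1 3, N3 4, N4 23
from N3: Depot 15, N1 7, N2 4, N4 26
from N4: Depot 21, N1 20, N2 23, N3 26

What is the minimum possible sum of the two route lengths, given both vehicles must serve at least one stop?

Try each way of splitting the stops between the two vehicles (each non-empty) and, for each split, find the best tour for each vehicle:
  {N1} + {N2, N3, N4}: 28 + 62 = 90
  {N2} + {N1, N3, N4}: 22 + 63 = 85
  {N1, N2} + {N3, N4}: 28 + 62 = 90
  {N3} + {N1, N2, N4}: 30 + 55 = 85
  {N1, N3} + {N2, N4}: 36 + 55 = 91
  {N2, N3} + {N1, N4}: 30 + 55 = 85
  … (7 splits in total)
  {N1, N2, N3} + {N4}: 36 + 42 = 78  ← best
Best: vehicle 1 Depot → N1 → N2 → N3 → Depot = 36; vehicle 2 Depot → N4 → Depot = 42; combined 78.

Minimum combined distance: 78 miles.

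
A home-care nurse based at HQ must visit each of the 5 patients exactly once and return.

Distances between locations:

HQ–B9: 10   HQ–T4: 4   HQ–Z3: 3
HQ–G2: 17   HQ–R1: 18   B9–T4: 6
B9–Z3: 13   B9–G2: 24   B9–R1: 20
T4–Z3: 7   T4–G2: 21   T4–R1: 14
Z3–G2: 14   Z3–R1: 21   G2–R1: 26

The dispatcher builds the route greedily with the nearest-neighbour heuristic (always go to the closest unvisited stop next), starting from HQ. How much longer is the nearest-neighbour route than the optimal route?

The nearest-neighbour route is 6 longer than optimal.

HQ: Z3=3, T4=4, B9=10, G2=17, R1=18 ⇒ Z3
Z3: T4=7, B9=13, G2=14, R1=21 ⇒ T4
T4: B9=6, R1=14, G2=21 ⇒ B9
B9: R1=20, G2=24 ⇒ R1
R1: G2=26 ⇒ G2
NN route HQ → Z3 → T4 → B9 → R1 → G2 → HQ costs 79.
Optimal: HQ → B9 → T4 → R1 → G2 → Z3 → HQ costs 73 (by enumerating all 60 distinct tours).
Excess = 79 − 73 = 6.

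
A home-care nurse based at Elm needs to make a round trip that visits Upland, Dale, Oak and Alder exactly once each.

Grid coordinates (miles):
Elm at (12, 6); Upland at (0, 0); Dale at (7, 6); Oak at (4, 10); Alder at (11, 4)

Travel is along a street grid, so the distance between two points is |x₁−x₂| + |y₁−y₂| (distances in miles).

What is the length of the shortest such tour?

Elm - Upland - Dale - Oak - Alder - Elm: 18+13+7+13+3 = 54
Elm - Upland - Dale - Alder - Oak - Elm: 18+13+6+13+12 = 62
Elm - Upland - Oak - Dale - Alder - Elm: 18+14+7+6+3 = 48
Elm - Upland - Oak - Alder - Dale - Elm: 18+14+13+6+5 = 56
Elm - Upland - Alder - Dale - Oak - Elm: 18+15+6+7+12 = 58
Elm - Upland - Alder - Oak - Dale - Elm: 18+15+13+7+5 = 58
Elm - Dale - Upland - Oak - Alder - Elm: 5+13+14+13+3 = 48
Elm - Dale - Upland - Alder - Oak - Elm: 5+13+15+13+12 = 58
Elm - Dale - Oak - Upland - Alder - Elm: 5+7+14+15+3 = 44
Elm - Dale - Alder - Upland - Oak - Elm: 5+6+15+14+12 = 52
Elm - Oak - Upland - Dale - Alder - Elm: 12+14+13+6+3 = 48
Elm - Oak - Dale - Upland - Alder - Elm: 12+7+13+15+3 = 50
The minimum is 44.
One optimal route: Elm → Dale → Oak → Upland → Alder → Elm (or its reverse).

44 miles — the shortest possible round trip.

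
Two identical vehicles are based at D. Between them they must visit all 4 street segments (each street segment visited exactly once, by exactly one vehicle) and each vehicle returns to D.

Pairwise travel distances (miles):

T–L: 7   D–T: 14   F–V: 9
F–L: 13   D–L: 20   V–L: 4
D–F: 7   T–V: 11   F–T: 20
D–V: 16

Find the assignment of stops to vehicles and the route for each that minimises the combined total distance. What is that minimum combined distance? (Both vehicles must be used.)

There are 2^3 − 1 = 7 ways to divide the 4 stops into two non-empty groups. For each, the best each vehicle can do is its own shortest tour through its group:
  {F} + {T, V, L}: 14 + 41 = 55
  {T} + {F, V, L}: 28 + 40 = 68
  {F, T} + {V, L}: 41 + 40 = 81
  {V} + {F, T, L}: 32 + 41 = 73
  {F, V} + {T, L}: 32 + 41 = 73
  {T, V} + {F, L}: 41 + 40 = 81
  … (7 splits in total)
Best: vehicle 1 D → F → D = 14; vehicle 2 D → T → L → V → D = 41; combined 55.

55 miles — the smallest possible combined total.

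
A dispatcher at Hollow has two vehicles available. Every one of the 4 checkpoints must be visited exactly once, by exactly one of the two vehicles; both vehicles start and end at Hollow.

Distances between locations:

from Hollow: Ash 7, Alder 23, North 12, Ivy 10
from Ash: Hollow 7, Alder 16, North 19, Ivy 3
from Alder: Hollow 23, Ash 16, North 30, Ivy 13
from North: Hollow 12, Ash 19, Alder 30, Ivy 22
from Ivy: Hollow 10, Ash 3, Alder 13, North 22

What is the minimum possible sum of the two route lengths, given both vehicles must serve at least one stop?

Check every non-empty split of the stops between the two vehicles; for each half take its own optimal tour:
  {Ash} + {Alder, North, Ivy}: 14 + 65 = 79
  {Alder} + {Ash, North, Ivy}: 46 + 44 = 90
  {Ash, Alder} + {North, Ivy}: 46 + 44 = 90
  {North} + {Ash, Alder, Ivy}: 24 + 46 = 70
  {Ash, North} + {Alder, Ivy}: 38 + 46 = 84
  {Alder, North} + {Ash, Ivy}: 65 + 20 = 85
  … (7 splits in total)
Best: vehicle 1 Hollow → North → Hollow = 24; vehicle 2 Hollow → Ash → Alder → Ivy → Hollow = 46; combined 70.

70 — the smallest possible combined total.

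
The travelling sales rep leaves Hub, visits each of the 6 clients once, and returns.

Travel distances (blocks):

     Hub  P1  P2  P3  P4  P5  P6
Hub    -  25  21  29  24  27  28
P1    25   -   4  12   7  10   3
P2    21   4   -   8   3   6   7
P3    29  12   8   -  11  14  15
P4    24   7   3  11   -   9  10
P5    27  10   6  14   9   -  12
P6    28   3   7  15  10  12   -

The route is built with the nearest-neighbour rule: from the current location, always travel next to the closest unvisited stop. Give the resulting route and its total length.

At Hub the remaining stops are P2 21, P4 24, P1 25, P5 27, P6 28, P3 29; go to P2.
At P2 the remaining stops are P4 3, P1 4, P5 6, P6 7, P3 8; go to P4.
At P4 the remaining stops are P1 7, P5 9, P6 10, P3 11; go to P1.
At P1 the remaining stops are P6 3, P5 10, P3 12; go to P6.
At P6 the remaining stops are P5 12, P3 15; go to P5.
At P5 the remaining stops are P3 14; go to P3.
Return P3→Hub: 29.
Total = 21 + 3 + 7 + 3 + 12 + 14 + 29 = 89.

Nearest-neighbour total = 89 blocks; route Hub → P2 → P4 → P1 → P6 → P5 → P3 → Hub.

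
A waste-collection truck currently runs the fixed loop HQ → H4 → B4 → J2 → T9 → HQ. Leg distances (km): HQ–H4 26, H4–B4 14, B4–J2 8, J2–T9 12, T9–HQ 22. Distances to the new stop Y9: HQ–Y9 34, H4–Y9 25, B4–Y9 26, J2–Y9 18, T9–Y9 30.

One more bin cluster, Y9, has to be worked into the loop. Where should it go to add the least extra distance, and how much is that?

+33 km — insert Y9 between HQ and H4.

Insertion cost between consecutive stops i–j is d(i,Y9) + d(Y9,j) − d(i,j):
  between HQ and H4: 34 + 25 − 26 = 33
  between H4 and B4: 25 + 26 − 14 = 37
  between B4 and J2: 26 + 18 − 8 = 36
  between J2 and T9: 18 + 30 − 12 = 36
  between T9 and HQ: 30 + 34 − 22 = 42
Cheapest insertion is between HQ and H4, adding 33.
New total = 82 + 33 = 115.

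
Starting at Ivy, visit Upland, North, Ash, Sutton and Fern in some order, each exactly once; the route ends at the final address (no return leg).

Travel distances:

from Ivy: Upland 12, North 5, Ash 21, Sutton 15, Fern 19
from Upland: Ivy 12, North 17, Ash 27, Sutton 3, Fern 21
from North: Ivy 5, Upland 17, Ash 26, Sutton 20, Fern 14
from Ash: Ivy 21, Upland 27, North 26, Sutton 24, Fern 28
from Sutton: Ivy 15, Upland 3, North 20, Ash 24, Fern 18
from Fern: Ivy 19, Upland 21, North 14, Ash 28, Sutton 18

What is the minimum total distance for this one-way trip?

Shortest open route: 67.

There are 5! = 120 possible orderings.
Ivy→Upland→North→Ash→Sutton→Fern: 12+17+26+24+18 = 97
Ivy→Upland→North→Ash→Fern→Sutton: 12+17+26+28+18 = 101
Ivy→Upland→North→Sutton→Ash→Fern: 12+17+20+24+28 = 101
Ivy→Upland→North→Sutton→Fern→Ash: 12+17+20+18+28 = 95
Ivy→Upland→North→Fern→Ash→Sutton: 12+17+14+28+24 = 95
Ivy→Upland→North→Fern→Sutton→Ash: 12+17+14+18+24 = 85
Ivy→Upland→Ash→North→Sutton→Fern: 12+27+26+20+18 = 103
Ivy→Upland→Ash→North→Fern→Sutton: 12+27+26+14+18 = 97
Ivy→Upland→Ash→Sutton→North→Fern: 12+27+24+20+14 = 97
Ivy→Upland→Ash→Sutton→Fern→North: 12+27+24+18+14 = 95
Ivy→Upland→Ash→Fern→North→Sutton: 12+27+28+14+20 = 101
Ivy→Upland→Ash→Fern→Sutton→North: 12+27+28+18+20 = 105
Ivy→Upland→Sutton→North→Ash→Fern: 12+3+20+26+28 = 89
Ivy→Upland→Sutton→North→Fern→Ash: 12+3+20+14+28 = 77
… (106 more)
Ivy→North→Fern→Upland→Sutton→Ash: 5+14+21+3+24 = 67  ← best
The minimum is 67.
One shortest path: Ivy → North → Fern → Upland → Sutton → Ash.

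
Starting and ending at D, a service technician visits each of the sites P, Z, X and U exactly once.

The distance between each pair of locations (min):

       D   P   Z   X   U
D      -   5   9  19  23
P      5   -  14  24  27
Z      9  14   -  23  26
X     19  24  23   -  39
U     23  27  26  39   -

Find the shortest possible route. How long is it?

With 4 stops there are 4!/2 = 12 distinct round trips (a route and its reverse cost the same).
D-P-Z-X-U-D: 5+14+23+39+23 = 104
D-P-Z-U-X-D: 5+14+26+39+19 = 103
D-P-X-Z-U-D: 5+24+23+26+23 = 101
D-P-X-U-Z-D: 5+24+39+26+9 = 103
D-P-U-Z-X-D: 5+27+26+23+19 = 100
D-P-U-X-Z-D: 5+27+39+23+9 = 103
D-Z-P-X-U-D: 9+14+24+39+23 = 109
D-Z-P-U-X-D: 9+14+27+39+19 = 108
D-Z-X-P-U-D: 9+23+24+27+23 = 106
D-Z-U-P-X-D: 9+26+27+24+19 = 105
D-X-P-Z-U-D: 19+24+14+26+23 = 106
D-X-Z-P-U-D: 19+23+14+27+23 = 106
The minimum is 100.
One optimal route: D → P → U → Z → X → D (or its reverse).

100 min — the shortest possible round trip.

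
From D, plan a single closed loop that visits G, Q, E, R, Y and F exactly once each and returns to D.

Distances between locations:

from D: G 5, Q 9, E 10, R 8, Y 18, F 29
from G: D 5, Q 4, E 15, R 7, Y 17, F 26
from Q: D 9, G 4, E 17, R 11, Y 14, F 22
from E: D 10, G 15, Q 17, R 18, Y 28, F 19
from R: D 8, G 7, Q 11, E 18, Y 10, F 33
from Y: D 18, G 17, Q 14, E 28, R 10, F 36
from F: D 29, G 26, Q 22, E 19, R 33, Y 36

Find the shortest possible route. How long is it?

Minimum total distance: 87.

D-G-Q-E-R-Y-F-D: 5+4+17+18+10+36+29 = 119
D-G-Q-E-R-F-Y-D: 5+4+17+18+33+36+18 = 131
D-G-Q-E-Y-R-F-D: 5+4+17+28+10+33+29 = 126
D-G-Q-E-Y-F-R-D: 5+4+17+28+36+33+8 = 131
D-G-Q-E-F-R-Y-D: 5+4+17+19+33+10+18 = 106
D-G-Q-E-F-Y-R-D: 5+4+17+19+36+10+8 = 99
D-G-Q-R-E-Y-F-D: 5+4+11+18+28+36+29 = 131
D-G-Q-R-E-F-Y-D: 5+4+11+18+19+36+18 = 111
… (352 more)
D-G-R-Y-Q-F-E-D: 5+7+10+14+22+19+10 = 87  ← best
The minimum is 87.
One optimal route: D → G → R → Y → Q → F → E → D (or its reverse).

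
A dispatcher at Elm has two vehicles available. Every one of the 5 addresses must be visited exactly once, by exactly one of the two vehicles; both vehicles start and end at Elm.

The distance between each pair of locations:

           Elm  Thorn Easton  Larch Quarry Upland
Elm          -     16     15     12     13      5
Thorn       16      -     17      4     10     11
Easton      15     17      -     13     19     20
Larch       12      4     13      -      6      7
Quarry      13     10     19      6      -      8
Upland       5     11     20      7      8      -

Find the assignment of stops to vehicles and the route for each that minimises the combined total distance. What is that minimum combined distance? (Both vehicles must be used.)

65 — the smallest possible combined total.

Try each way of splitting the stops between the two vehicles (each non-empty) and, for each split, find the best tour for each vehicle:
  {Thorn} + {Easton, Larch, Quarry, Upland}: 32 + 47 = 79
  {Easton} + {Thorn, Larch, Quarry, Upland}: 30 + 39 = 69
  {Thorn, Easton} + {Larch, Quarry, Upland}: 48 + 31 = 79
  {Larch} + {Thorn, Easton, Quarry, Upland}: 24 + 55 = 79
  {Thorn, Larch} + {Easton, Quarry, Upland}: 32 + 47 = 79
  {Easton, Larch} + {Thorn, Quarry, Upland}: 40 + 39 = 79
  … (15 splits in total)
  {Thorn, Easton, Larch, Quarry} + {Upland}: 55 + 10 = 65  ← best
Best: vehicle 1 Elm → Easton → Thorn → Larch → Quarry → Elm = 55; vehicle 2 Elm → Upland → Elm = 10; combined 65.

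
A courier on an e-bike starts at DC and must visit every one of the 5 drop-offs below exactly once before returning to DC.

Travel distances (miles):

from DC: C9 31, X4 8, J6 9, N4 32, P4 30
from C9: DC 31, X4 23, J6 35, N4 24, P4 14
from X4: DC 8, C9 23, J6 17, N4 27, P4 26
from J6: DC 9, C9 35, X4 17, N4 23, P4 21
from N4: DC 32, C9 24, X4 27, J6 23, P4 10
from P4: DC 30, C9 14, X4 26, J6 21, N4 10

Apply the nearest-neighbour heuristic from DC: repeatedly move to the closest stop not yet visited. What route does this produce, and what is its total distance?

Total distance 111 miles via the nearest-neighbour route DC → X4 → J6 → P4 → N4 → C9 → DC.

From DC: distances to unvisited — X4=8, J6=9, P4=30, C9=31, N4=32. Nearest is X4 (8).
From X4: distances to unvisited — J6=17, C9=23, P4=26, N4=27. Nearest is J6 (17).
From J6: distances to unvisited — P4=21, N4=23, C9=35. Nearest is P4 (21).
From P4: distances to unvisited — N4=10, C9=14. Nearest is N4 (10).
From N4: distances to unvisited — C9=24. Nearest is C9 (24).
Return C9→DC: 31.
Total = 8 + 17 + 21 + 10 + 24 + 31 = 111.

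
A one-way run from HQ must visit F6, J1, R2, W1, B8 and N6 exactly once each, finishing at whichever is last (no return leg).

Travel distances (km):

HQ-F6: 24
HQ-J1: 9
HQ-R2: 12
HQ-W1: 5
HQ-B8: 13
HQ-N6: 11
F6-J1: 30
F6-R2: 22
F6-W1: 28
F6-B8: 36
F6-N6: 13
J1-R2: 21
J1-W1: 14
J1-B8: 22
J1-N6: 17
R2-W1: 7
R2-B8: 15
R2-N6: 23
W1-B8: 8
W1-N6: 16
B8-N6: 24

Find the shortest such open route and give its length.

Shortest open route: 76 km.

There are 6! = 720 possible orderings.
HQ → F6 → J1 → R2 → W1 → B8 → N6: 24+30+21+7+8+24 = 114
HQ → F6 → J1 → R2 → W1 → N6 → B8: 24+30+21+7+16+24 = 122
HQ → F6 → J1 → R2 → B8 → W1 → N6: 24+30+21+15+8+16 = 114
HQ → F6 → J1 → R2 → B8 → N6 → W1: 24+30+21+15+24+16 = 130
HQ → F6 → J1 → R2 → N6 → W1 → B8: 24+30+21+23+16+8 = 122
HQ → F6 → J1 → R2 → N6 → B8 → W1: 24+30+21+23+24+8 = 130
HQ → F6 → J1 → W1 → R2 → B8 → N6: 24+30+14+7+15+24 = 114
HQ → F6 → J1 → W1 → R2 → N6 → B8: 24+30+14+7+23+24 = 122
… (712 more)
HQ → J1 → N6 → F6 → R2 → W1 → B8: 9+17+13+22+7+8 = 76  ← best
The minimum is 76.
One shortest path: HQ → J1 → N6 → F6 → R2 → W1 → B8.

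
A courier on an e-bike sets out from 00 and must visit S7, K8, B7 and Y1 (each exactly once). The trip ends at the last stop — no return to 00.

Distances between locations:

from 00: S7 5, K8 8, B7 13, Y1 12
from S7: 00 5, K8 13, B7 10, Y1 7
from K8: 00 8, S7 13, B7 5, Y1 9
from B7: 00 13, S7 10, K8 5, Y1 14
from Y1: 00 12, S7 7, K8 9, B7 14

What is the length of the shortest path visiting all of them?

Shortest open route: 26.

There are 4! = 24 possible orderings.
00 → S7 → K8 → B7 → Y1: 5+13+5+14 = 37
00 → S7 → K8 → Y1 → B7: 5+13+9+14 = 41
00 → S7 → B7 → K8 → Y1: 5+10+5+9 = 29
00 → S7 → B7 → Y1 → K8: 5+10+14+9 = 38
00 → S7 → Y1 → K8 → B7: 5+7+9+5 = 26
00 → S7 → Y1 → B7 → K8: 5+7+14+5 = 31
00 → K8 → S7 → B7 → Y1: 8+13+10+14 = 45
00 → K8 → S7 → Y1 → B7: 8+13+7+14 = 42
00 → K8 → B7 → S7 → Y1: 8+5+10+7 = 30
00 → K8 → B7 → Y1 → S7: 8+5+14+7 = 34
00 → K8 → Y1 → S7 → B7: 8+9+7+10 = 34
00 → K8 → Y1 → B7 → S7: 8+9+14+10 = 41
00 → B7 → S7 → K8 → Y1: 13+10+13+9 = 45
00 → B7 → S7 → Y1 → K8: 13+10+7+9 = 39
… (10 more)
The minimum is 26.
One shortest path: 00 → S7 → Y1 → K8 → B7.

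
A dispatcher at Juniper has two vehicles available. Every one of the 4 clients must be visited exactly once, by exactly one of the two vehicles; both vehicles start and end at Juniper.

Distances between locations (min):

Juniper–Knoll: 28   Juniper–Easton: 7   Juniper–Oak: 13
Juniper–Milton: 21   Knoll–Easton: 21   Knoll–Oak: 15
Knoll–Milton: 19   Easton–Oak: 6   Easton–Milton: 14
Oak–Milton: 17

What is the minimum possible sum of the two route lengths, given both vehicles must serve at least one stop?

Try each way of splitting the stops between the two vehicles (each non-empty) and, for each split, find the best tour for each vehicle:
  {Knoll} + {Easton, Oak, Milton}: 56 + 51 = 107
  {Easton} + {Knoll, Oak, Milton}: 14 + 68 = 82
  {Knoll, Easton} + {Oak, Milton}: 56 + 51 = 107
  {Oak} + {Knoll, Easton, Milton}: 26 + 68 = 94
  {Knoll, Oak} + {Easton, Milton}: 56 + 42 = 98
  {Easton, Oak} + {Knoll, Milton}: 26 + 68 = 94
  … (7 splits in total)
Best: vehicle 1 Juniper → Easton → Juniper = 14; vehicle 2 Juniper → Oak → Knoll → Milton → Juniper = 68; combined 82.

82 min — the smallest possible combined total.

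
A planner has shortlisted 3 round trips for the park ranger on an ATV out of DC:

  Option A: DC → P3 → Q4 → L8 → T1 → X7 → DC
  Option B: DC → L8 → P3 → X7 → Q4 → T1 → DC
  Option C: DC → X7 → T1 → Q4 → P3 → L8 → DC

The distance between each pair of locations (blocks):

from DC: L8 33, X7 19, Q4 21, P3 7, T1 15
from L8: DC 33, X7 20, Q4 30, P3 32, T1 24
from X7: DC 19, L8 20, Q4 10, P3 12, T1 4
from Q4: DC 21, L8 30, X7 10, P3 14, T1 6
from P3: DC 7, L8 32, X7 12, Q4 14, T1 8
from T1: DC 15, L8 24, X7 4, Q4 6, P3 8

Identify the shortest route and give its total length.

Option A: 7 + 14 + 30 + 24 + 4 + 19 = 98
Option B: 33 + 32 + 12 + 10 + 6 + 15 = 108
Option C: 19 + 4 + 6 + 14 + 32 + 33 = 108

Shortest is Option A, total 98 blocks.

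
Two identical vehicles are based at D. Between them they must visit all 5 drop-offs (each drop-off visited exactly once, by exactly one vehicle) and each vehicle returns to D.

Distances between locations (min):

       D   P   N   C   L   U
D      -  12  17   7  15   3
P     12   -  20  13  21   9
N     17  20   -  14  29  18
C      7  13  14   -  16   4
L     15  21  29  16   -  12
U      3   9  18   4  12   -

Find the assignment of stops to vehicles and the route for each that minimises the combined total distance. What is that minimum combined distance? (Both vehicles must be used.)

83 min — the smallest possible combined total.

Try each way of splitting the stops between the two vehicles (each non-empty) and, for each split, find the best tour for each vehicle:
  {P} + {N, C, L, U}: 24 + 62 = 86
  {N} + {P, C, L, U}: 34 + 56 = 90
  {P, N} + {C, L, U}: 49 + 38 = 87
  {C} + {P, N, L, U}: 14 + 73 = 87
  {P, C} + {N, L, U}: 32 + 61 = 93
  {N, C} + {P, L, U}: 38 + 48 = 86
  … (15 splits in total)
  {P, N, C} + {L, U}: 53 + 30 = 83  ← best
Best: vehicle 1 D → P → N → C → D = 53; vehicle 2 D → L → U → D = 30; combined 83.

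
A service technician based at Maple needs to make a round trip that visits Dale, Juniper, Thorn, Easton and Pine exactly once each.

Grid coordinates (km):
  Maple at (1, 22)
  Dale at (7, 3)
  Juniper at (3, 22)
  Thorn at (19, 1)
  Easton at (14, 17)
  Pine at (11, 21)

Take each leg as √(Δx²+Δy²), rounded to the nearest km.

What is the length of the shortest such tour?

There are 60 distinct closed tours to check (reversals are equivalent).
Maple-Dale-Juniper-Thorn-Easton-Pine-Maple: 20+19+26+17+5+10 = 97
Maple-Dale-Juniper-Thorn-Pine-Easton-Maple: 20+19+26+22+5+14 = 106
Maple-Dale-Juniper-Easton-Thorn-Pine-Maple: 20+19+12+17+22+10 = 100
Maple-Dale-Juniper-Easton-Pine-Thorn-Maple: 20+19+12+5+22+28 = 106
Maple-Dale-Juniper-Pine-Thorn-Easton-Maple: 20+19+8+22+17+14 = 100
Maple-Dale-Juniper-Pine-Easton-Thorn-Maple: 20+19+8+5+17+28 = 97
Maple-Dale-Thorn-Juniper-Easton-Pine-Maple: 20+12+26+12+5+10 = 85
Maple-Dale-Thorn-Juniper-Pine-Easton-Maple: 20+12+26+8+5+14 = 85
Maple-Dale-Thorn-Easton-Juniper-Pine-Maple: 20+12+17+12+8+10 = 79
Maple-Dale-Thorn-Easton-Pine-Juniper-Maple: 20+12+17+5+8+2 = 64
Maple-Dale-Thorn-Pine-Juniper-Easton-Maple: 20+12+22+8+12+14 = 88
Maple-Dale-Thorn-Pine-Easton-Juniper-Maple: 20+12+22+5+12+2 = 73
Maple-Dale-Easton-Juniper-Thorn-Pine-Maple: 20+16+12+26+22+10 = 106
Maple-Dale-Easton-Juniper-Pine-Thorn-Maple: 20+16+12+8+22+28 = 106
… (46 more)
The minimum is 64.
One optimal route: Maple → Dale → Thorn → Easton → Pine → Juniper → Maple (or its reverse).

64 km — the shortest possible round trip.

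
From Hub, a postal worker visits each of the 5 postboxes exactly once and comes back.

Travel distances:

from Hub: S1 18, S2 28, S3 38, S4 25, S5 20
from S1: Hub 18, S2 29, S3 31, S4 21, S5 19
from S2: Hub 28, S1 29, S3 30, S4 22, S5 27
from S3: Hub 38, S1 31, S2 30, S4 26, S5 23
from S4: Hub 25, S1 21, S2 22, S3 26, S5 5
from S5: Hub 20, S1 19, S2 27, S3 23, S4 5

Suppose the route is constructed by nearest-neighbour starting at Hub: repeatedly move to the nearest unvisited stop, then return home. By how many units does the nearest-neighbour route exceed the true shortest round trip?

Excess over optimum: 7.

From Hub: S1=18, S5=20, S4=25, S2=28, S3=38 → choose S1 (18).
From S1: S5=19, S4=21, S2=29, S3=31 → choose S5 (19).
From S5: S4=5, S3=23, S2=27 → choose S4 (5).
From S4: S2=22, S3=26 → choose S2 (22).
From S2: S3=30 → choose S3 (30).
NN route Hub → S1 → S5 → S4 → S2 → S3 → Hub costs 132.
Optimal: Hub → S1 → S4 → S5 → S3 → S2 → Hub costs 125 (by enumerating all 60 distinct tours).
Excess = 132 − 125 = 7.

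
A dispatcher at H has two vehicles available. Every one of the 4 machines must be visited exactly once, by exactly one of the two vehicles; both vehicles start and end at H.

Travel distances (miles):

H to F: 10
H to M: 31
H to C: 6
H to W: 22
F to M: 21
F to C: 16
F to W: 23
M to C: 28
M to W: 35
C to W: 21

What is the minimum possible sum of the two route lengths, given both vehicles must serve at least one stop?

There are 2^3 − 1 = 7 ways to divide the 4 stops into two non-empty groups. For each, the best each vehicle can do is its own shortest tour through its group:
  {F} + {M, C, W}: 20 + 91 = 111
  {M} + {F, C, W}: 62 + 60 = 122
  {F, M} + {C, W}: 62 + 49 = 111
  {C} + {F, M, W}: 12 + 88 = 100
  {F, C} + {M, W}: 32 + 88 = 120
  {M, C} + {F, W}: 65 + 55 = 120
  … (7 splits in total)
Best: vehicle 1 H → C → H = 12; vehicle 2 H → F → M → W → H = 88; combined 100.

100 miles — the smallest possible combined total.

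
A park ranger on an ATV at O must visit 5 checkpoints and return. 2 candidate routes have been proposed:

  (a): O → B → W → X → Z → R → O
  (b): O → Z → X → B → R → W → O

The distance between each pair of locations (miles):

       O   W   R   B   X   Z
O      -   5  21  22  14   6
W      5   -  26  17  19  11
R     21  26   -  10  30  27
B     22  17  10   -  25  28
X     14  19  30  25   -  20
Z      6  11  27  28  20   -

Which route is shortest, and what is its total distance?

Shortest is (b), total 92 miles.

(a): 22 + 17 + 19 + 20 + 27 + 21 = 126
(b): 6 + 20 + 25 + 10 + 26 + 5 = 92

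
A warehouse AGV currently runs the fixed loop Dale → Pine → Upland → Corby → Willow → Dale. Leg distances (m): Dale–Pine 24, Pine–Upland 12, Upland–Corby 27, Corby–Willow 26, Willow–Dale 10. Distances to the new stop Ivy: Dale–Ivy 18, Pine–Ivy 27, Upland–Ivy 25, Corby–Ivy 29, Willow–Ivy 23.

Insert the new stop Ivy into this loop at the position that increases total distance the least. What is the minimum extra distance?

Minimum extra distance: 21 m, inserting Ivy between Dale and Pine.

Insertion cost between consecutive stops i–j is d(i,Ivy) + d(Ivy,j) − d(i,j):
  between Dale and Pine: 18 + 27 − 24 = 21
  between Pine and Upland: 27 + 25 − 12 = 40
  between Upland and Corby: 25 + 29 − 27 = 27
  between Corby and Willow: 29 + 23 − 26 = 26
  between Willow and Dale: 23 + 18 − 10 = 31
Cheapest insertion is between Dale and Pine, adding 21.
New total = 99 + 21 = 120.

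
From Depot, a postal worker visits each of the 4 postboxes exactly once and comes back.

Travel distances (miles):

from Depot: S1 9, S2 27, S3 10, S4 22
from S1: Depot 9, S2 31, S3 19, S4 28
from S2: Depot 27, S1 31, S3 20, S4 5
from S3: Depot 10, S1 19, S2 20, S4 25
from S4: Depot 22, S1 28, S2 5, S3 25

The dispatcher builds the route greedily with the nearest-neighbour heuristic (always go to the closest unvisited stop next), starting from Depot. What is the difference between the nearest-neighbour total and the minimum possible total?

The nearest-neighbour route is 3 miles longer than optimal.

Depot: S1=9, S3=10, S4=22, S2=27 ⇒ S1
S1: S3=19, S4=28, S2=31 ⇒ S3
S3: S2=20, S4=25 ⇒ S2
S2: S4=5 ⇒ S4
NN route Depot → S1 → S3 → S2 → S4 → Depot costs 75.
Optimal: Depot → S1 → S4 → S2 → S3 → Depot costs 72 (by enumerating all 12 distinct tours).
Excess = 75 − 72 = 3.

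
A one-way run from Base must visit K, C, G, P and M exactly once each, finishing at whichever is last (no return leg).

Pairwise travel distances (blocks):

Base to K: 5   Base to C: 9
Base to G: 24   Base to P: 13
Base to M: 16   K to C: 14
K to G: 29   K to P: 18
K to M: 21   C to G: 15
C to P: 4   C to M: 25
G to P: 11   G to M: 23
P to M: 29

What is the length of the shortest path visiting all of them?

There are 5! = 120 possible orderings.
Base - K - C - G - P - M: 5+14+15+11+29 = 74
Base - K - C - G - M - P: 5+14+15+23+29 = 86
Base - K - C - P - G - M: 5+14+4+11+23 = 57
Base - K - C - P - M - G: 5+14+4+29+23 = 75
Base - K - C - M - G - P: 5+14+25+23+11 = 78
Base - K - C - M - P - G: 5+14+25+29+11 = 84
Base - K - G - C - P - M: 5+29+15+4+29 = 82
Base - K - G - C - M - P: 5+29+15+25+29 = 103
Base - K - G - P - C - M: 5+29+11+4+25 = 74
Base - K - G - P - M - C: 5+29+11+29+25 = 99
Base - K - G - M - C - P: 5+29+23+25+4 = 86
Base - K - G - M - P - C: 5+29+23+29+4 = 90
Base - K - P - C - G - M: 5+18+4+15+23 = 65
Base - K - P - C - M - G: 5+18+4+25+23 = 75
… (106 more)
The minimum is 57.
One shortest path: Base → K → C → P → G → M.

57 blocks — the minimum one-way total.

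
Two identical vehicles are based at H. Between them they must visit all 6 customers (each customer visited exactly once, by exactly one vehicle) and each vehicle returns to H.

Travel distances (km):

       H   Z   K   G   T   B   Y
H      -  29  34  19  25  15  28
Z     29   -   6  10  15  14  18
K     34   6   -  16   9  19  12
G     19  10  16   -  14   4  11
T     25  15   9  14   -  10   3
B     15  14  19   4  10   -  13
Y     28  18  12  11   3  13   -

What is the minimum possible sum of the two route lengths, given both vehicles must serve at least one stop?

Minimum combined distance: 105 km.

Try each way of splitting the stops between the two vehicles (each non-empty) and, for each split, find the best tour for each vehicle:
  {Z} + {K, G, T, B, Y}: 58 + 75 = 133
  {K} + {Z, G, T, B, Y}: 68 + 75 = 143
  {Z, K} + {G, T, B, Y}: 69 + 58 = 127
  {G} + {Z, K, T, B, Y}: 38 + 75 = 113
  {Z, G} + {K, T, B, Y}: 58 + 74 = 132
  {K, G} + {Z, T, B, Y}: 69 + 75 = 144
  … (31 splits in total)
  {B} + {Z, K, G, T, Y}: 30 + 75 = 105  ← best
Best: vehicle 1 H → B → H = 30; vehicle 2 H → G → Z → K → T → Y → H = 75; combined 105.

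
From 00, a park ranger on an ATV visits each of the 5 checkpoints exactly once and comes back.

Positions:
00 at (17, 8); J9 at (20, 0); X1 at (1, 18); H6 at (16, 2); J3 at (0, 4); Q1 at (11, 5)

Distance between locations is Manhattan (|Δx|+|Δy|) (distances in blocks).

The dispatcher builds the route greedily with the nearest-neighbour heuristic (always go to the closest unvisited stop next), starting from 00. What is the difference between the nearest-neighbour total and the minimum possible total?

00: H6=7, Q1=9, J9=11, J3=21, X1=26 ⇒ H6
H6: J9=6, Q1=8, J3=18, X1=31 ⇒ J9
J9: Q1=14, J3=24, X1=37 ⇒ Q1
Q1: J3=12, X1=23 ⇒ J3
J3: X1=15 ⇒ X1
NN route 00 → H6 → J9 → Q1 → J3 → X1 → 00 costs 80.
Optimal: 00 → J9 → H6 → Q1 → J3 → X1 → 00 costs 78 (by enumerating all 60 distinct tours).
Excess = 80 − 78 = 2.

2 blocks longer than the optimal tour.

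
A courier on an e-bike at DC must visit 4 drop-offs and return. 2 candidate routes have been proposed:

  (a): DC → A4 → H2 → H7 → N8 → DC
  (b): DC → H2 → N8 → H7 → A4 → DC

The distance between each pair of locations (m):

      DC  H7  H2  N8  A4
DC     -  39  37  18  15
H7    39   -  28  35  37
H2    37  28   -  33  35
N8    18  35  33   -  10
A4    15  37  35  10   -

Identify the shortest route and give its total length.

131 m — (a) is the shortest.

(a): 15 + 35 + 28 + 35 + 18 = 131
(b): 37 + 33 + 35 + 37 + 15 = 157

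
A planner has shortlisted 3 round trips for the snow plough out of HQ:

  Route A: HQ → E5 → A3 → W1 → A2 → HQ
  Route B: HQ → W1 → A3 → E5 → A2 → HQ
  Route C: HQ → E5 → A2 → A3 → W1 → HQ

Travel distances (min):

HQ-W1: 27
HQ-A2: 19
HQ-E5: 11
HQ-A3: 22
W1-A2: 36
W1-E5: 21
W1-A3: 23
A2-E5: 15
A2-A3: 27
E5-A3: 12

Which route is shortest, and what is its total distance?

Shortest is Route B, total 96 min.

Route A: 11 + 12 + 23 + 36 + 19 = 101
Route B: 27 + 23 + 12 + 15 + 19 = 96
Route C: 11 + 15 + 27 + 23 + 27 = 103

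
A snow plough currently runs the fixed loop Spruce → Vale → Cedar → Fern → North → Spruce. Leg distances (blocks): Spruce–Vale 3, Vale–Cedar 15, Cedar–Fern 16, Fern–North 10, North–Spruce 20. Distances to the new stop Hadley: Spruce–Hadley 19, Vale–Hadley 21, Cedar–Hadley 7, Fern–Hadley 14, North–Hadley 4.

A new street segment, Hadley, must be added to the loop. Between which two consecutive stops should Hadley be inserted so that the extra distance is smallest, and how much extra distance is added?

Insertion cost between consecutive stops i–j is d(i,Hadley) + d(Hadley,j) − d(i,j):
  between Spruce and Vale: 19 + 21 − 3 = 37
  between Vale and Cedar: 21 + 7 − 15 = 13
  between Cedar and Fern: 7 + 14 − 16 = 5
  between Fern and North: 14 + 4 − 10 = 8
  between North and Spruce: 4 + 19 − 20 = 3
Cheapest insertion is between North and Spruce, adding 3.
New total = 64 + 3 = 67.

+3 blocks — insert Hadley between North and Spruce.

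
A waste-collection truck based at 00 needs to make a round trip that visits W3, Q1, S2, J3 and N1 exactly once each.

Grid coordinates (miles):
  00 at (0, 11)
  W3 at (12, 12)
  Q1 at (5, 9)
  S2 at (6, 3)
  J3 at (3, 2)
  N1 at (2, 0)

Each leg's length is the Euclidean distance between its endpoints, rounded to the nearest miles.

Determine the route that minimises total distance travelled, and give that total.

There are 60 distinct closed tours to check (reversals are equivalent).
00-W3-Q1-S2-J3-N1-00: 12+8+6+3+2+11 = 42
00-W3-Q1-S2-N1-J3-00: 12+8+6+5+2+9 = 42
00-W3-Q1-J3-S2-N1-00: 12+8+7+3+5+11 = 46
00-W3-Q1-J3-N1-S2-00: 12+8+7+2+5+10 = 44
00-W3-Q1-N1-S2-J3-00: 12+8+9+5+3+9 = 46
00-W3-Q1-N1-J3-S2-00: 12+8+9+2+3+10 = 44
00-W3-S2-Q1-J3-N1-00: 12+11+6+7+2+11 = 49
00-W3-S2-Q1-N1-J3-00: 12+11+6+9+2+9 = 49
00-W3-S2-J3-Q1-N1-00: 12+11+3+7+9+11 = 53
00-W3-S2-J3-N1-Q1-00: 12+11+3+2+9+5 = 42
00-W3-S2-N1-Q1-J3-00: 12+11+5+9+7+9 = 53
00-W3-S2-N1-J3-Q1-00: 12+11+5+2+7+5 = 42
00-W3-J3-Q1-S2-N1-00: 12+13+7+6+5+11 = 54
00-W3-J3-Q1-N1-S2-00: 12+13+7+9+5+10 = 56
… (46 more)
00-Q1-W3-S2-J3-N1-00: 5+8+11+3+2+11 = 40  ← best
The minimum is 40.
One optimal route: 00 → Q1 → W3 → S2 → J3 → N1 → 00 (or its reverse).

40 miles — the shortest possible round trip.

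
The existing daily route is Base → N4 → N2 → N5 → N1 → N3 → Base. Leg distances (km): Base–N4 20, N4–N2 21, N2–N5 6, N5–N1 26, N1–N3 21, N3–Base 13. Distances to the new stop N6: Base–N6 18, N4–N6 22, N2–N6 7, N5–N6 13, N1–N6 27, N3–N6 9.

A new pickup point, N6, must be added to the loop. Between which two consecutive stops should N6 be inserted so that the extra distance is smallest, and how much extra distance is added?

Adding 8 km by placing N6 on the N4–N2 leg.

Insertion cost between consecutive stops i–j is d(i,N6) + d(N6,j) − d(i,j):
  between Base and N4: 18 + 22 − 20 = 20
  between N4 and N2: 22 + 7 − 21 = 8
  between N2 and N5: 7 + 13 − 6 = 14
  between N5 and N1: 13 + 27 − 26 = 14
  between N1 and N3: 27 + 9 − 21 = 15
  between N3 and Base: 9 + 18 − 13 = 14
Cheapest insertion is between N4 and N2, adding 8.
New total = 107 + 8 = 115.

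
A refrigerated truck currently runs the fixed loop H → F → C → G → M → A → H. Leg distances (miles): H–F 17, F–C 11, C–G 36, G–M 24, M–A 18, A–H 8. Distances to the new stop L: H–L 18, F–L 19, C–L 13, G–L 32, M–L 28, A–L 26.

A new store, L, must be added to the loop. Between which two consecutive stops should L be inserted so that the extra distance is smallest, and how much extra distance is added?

+9 miles — insert L between C and G.

Insertion cost between consecutive stops i–j is d(i,L) + d(L,j) − d(i,j):
  between H and F: 18 + 19 − 17 = 20
  between F and C: 19 + 13 − 11 = 21
  between C and G: 13 + 32 − 36 = 9
  between G and M: 32 + 28 − 24 = 36
  between M and A: 28 + 26 − 18 = 36
  between A and H: 26 + 18 − 8 = 36
Cheapest insertion is between C and G, adding 9.
New total = 114 + 9 = 123.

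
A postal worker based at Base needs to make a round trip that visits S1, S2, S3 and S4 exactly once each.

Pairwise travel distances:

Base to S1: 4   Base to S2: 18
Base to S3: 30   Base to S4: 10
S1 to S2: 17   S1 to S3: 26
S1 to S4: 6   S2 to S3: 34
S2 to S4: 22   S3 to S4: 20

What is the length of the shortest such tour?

Base→S1→S2→S3→S4→Base: 4+17+34+20+10 = 85
Base→S1→S2→S4→S3→Base: 4+17+22+20+30 = 93
Base→S1→S3→S2→S4→Base: 4+26+34+22+10 = 96
Base→S1→S3→S4→S2→Base: 4+26+20+22+18 = 90
Base→S1→S4→S2→S3→Base: 4+6+22+34+30 = 96
Base→S1→S4→S3→S2→Base: 4+6+20+34+18 = 82
Base→S2→S1→S3→S4→Base: 18+17+26+20+10 = 91
Base→S2→S1→S4→S3→Base: 18+17+6+20+30 = 91
Base→S2→S3→S1→S4→Base: 18+34+26+6+10 = 94
Base→S2→S4→S1→S3→Base: 18+22+6+26+30 = 102
Base→S3→S1→S2→S4→Base: 30+26+17+22+10 = 105
Base→S3→S2→S1→S4→Base: 30+34+17+6+10 = 97
The minimum is 82.
One optimal route: Base → S1 → S4 → S3 → S2 → Base (or its reverse).

Minimum total distance: 82.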